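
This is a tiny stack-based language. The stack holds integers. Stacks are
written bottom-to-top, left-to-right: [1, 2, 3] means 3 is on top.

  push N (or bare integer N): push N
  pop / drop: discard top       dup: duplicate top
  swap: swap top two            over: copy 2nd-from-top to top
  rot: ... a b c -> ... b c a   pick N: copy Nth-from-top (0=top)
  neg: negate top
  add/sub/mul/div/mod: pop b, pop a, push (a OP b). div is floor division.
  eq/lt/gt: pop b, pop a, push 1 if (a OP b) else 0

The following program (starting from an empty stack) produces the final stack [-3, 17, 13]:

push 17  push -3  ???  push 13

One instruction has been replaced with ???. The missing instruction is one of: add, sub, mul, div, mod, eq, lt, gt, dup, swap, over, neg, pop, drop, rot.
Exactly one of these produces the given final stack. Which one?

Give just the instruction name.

Answer: swap

Derivation:
Stack before ???: [17, -3]
Stack after ???:  [-3, 17]
The instruction that transforms [17, -3] -> [-3, 17] is: swap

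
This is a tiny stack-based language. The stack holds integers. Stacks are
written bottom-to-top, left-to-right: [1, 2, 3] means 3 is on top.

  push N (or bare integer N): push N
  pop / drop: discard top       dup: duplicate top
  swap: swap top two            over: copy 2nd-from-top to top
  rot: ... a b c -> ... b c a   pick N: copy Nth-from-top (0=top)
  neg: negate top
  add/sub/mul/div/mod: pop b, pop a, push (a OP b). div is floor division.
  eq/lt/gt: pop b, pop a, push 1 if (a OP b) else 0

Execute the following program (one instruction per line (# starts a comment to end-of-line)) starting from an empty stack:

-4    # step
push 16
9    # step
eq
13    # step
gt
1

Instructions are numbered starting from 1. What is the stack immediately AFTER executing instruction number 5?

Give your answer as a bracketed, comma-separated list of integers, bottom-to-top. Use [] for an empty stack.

Step 1 ('-4'): [-4]
Step 2 ('push 16'): [-4, 16]
Step 3 ('9'): [-4, 16, 9]
Step 4 ('eq'): [-4, 0]
Step 5 ('13'): [-4, 0, 13]

Answer: [-4, 0, 13]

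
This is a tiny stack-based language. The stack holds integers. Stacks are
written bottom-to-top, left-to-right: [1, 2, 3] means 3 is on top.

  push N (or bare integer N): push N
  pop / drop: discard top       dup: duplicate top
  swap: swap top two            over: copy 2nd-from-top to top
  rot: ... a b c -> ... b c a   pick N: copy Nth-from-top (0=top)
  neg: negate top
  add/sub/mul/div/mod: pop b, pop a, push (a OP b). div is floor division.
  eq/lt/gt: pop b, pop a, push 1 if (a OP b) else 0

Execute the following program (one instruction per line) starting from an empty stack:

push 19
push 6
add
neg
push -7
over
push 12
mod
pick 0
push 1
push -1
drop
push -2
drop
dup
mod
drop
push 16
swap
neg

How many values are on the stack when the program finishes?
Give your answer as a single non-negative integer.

Answer: 5

Derivation:
After 'push 19': stack = [19] (depth 1)
After 'push 6': stack = [19, 6] (depth 2)
After 'add': stack = [25] (depth 1)
After 'neg': stack = [-25] (depth 1)
After 'push -7': stack = [-25, -7] (depth 2)
After 'over': stack = [-25, -7, -25] (depth 3)
After 'push 12': stack = [-25, -7, -25, 12] (depth 4)
After 'mod': stack = [-25, -7, 11] (depth 3)
After 'pick 0': stack = [-25, -7, 11, 11] (depth 4)
After 'push 1': stack = [-25, -7, 11, 11, 1] (depth 5)
After 'push -1': stack = [-25, -7, 11, 11, 1, -1] (depth 6)
After 'drop': stack = [-25, -7, 11, 11, 1] (depth 5)
After 'push -2': stack = [-25, -7, 11, 11, 1, -2] (depth 6)
After 'drop': stack = [-25, -7, 11, 11, 1] (depth 5)
After 'dup': stack = [-25, -7, 11, 11, 1, 1] (depth 6)
After 'mod': stack = [-25, -7, 11, 11, 0] (depth 5)
After 'drop': stack = [-25, -7, 11, 11] (depth 4)
After 'push 16': stack = [-25, -7, 11, 11, 16] (depth 5)
After 'swap': stack = [-25, -7, 11, 16, 11] (depth 5)
After 'neg': stack = [-25, -7, 11, 16, -11] (depth 5)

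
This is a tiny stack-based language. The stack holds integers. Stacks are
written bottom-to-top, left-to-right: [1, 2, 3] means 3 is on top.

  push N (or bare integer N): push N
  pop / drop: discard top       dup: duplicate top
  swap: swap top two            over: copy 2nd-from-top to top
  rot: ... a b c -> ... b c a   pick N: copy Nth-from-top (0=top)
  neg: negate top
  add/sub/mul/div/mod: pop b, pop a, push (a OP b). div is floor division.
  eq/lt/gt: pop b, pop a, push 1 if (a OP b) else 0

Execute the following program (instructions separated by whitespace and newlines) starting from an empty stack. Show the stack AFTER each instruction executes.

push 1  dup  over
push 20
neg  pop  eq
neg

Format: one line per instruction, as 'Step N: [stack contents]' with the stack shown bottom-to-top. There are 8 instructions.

Step 1: [1]
Step 2: [1, 1]
Step 3: [1, 1, 1]
Step 4: [1, 1, 1, 20]
Step 5: [1, 1, 1, -20]
Step 6: [1, 1, 1]
Step 7: [1, 1]
Step 8: [1, -1]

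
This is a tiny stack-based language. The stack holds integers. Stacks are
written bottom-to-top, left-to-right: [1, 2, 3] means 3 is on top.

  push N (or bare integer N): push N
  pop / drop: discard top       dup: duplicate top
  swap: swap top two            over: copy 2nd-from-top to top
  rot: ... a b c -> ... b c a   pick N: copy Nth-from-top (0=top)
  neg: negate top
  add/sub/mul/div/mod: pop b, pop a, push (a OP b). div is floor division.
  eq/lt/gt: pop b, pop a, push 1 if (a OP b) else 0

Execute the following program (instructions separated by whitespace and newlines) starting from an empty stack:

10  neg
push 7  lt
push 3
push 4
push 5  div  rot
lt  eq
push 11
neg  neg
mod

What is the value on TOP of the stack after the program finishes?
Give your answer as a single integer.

After 'push 10': [10]
After 'neg': [-10]
After 'push 7': [-10, 7]
After 'lt': [1]
After 'push 3': [1, 3]
After 'push 4': [1, 3, 4]
After 'push 5': [1, 3, 4, 5]
After 'div': [1, 3, 0]
After 'rot': [3, 0, 1]
After 'lt': [3, 1]
After 'eq': [0]
After 'push 11': [0, 11]
After 'neg': [0, -11]
After 'neg': [0, 11]
After 'mod': [0]

Answer: 0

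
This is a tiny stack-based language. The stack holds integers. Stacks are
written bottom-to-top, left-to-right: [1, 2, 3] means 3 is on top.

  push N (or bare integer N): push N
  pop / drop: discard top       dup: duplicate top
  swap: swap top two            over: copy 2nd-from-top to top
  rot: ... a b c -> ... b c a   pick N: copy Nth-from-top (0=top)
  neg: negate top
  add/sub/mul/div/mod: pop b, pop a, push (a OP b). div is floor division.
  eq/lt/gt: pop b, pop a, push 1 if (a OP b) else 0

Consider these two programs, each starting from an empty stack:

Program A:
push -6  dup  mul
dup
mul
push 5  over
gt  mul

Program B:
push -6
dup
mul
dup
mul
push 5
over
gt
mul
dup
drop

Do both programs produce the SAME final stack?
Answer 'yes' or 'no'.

Answer: yes

Derivation:
Program A trace:
  After 'push -6': [-6]
  After 'dup': [-6, -6]
  After 'mul': [36]
  After 'dup': [36, 36]
  After 'mul': [1296]
  After 'push 5': [1296, 5]
  After 'over': [1296, 5, 1296]
  After 'gt': [1296, 0]
  After 'mul': [0]
Program A final stack: [0]

Program B trace:
  After 'push -6': [-6]
  After 'dup': [-6, -6]
  After 'mul': [36]
  After 'dup': [36, 36]
  After 'mul': [1296]
  After 'push 5': [1296, 5]
  After 'over': [1296, 5, 1296]
  After 'gt': [1296, 0]
  After 'mul': [0]
  After 'dup': [0, 0]
  After 'drop': [0]
Program B final stack: [0]
Same: yes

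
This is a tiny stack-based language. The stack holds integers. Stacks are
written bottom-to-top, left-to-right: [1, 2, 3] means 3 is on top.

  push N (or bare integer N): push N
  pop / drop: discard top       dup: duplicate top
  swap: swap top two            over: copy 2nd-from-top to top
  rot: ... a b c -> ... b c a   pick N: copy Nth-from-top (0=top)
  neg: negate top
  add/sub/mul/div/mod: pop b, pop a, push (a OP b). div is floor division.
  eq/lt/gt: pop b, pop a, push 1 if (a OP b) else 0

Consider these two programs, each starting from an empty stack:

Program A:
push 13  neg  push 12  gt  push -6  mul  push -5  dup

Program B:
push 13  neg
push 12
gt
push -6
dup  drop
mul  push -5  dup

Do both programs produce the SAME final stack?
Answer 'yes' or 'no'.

Answer: yes

Derivation:
Program A trace:
  After 'push 13': [13]
  After 'neg': [-13]
  After 'push 12': [-13, 12]
  After 'gt': [0]
  After 'push -6': [0, -6]
  After 'mul': [0]
  After 'push -5': [0, -5]
  After 'dup': [0, -5, -5]
Program A final stack: [0, -5, -5]

Program B trace:
  After 'push 13': [13]
  After 'neg': [-13]
  After 'push 12': [-13, 12]
  After 'gt': [0]
  After 'push -6': [0, -6]
  After 'dup': [0, -6, -6]
  After 'drop': [0, -6]
  After 'mul': [0]
  After 'push -5': [0, -5]
  After 'dup': [0, -5, -5]
Program B final stack: [0, -5, -5]
Same: yes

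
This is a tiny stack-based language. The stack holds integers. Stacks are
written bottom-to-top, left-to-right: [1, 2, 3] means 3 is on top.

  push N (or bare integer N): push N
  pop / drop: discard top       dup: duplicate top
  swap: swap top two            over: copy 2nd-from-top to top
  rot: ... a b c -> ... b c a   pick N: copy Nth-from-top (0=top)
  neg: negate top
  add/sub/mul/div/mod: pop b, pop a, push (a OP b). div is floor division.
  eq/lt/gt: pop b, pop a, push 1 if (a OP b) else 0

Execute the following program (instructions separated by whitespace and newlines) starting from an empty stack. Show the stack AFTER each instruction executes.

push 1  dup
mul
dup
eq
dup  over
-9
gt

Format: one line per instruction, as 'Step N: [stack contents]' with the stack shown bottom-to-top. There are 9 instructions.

Step 1: [1]
Step 2: [1, 1]
Step 3: [1]
Step 4: [1, 1]
Step 5: [1]
Step 6: [1, 1]
Step 7: [1, 1, 1]
Step 8: [1, 1, 1, -9]
Step 9: [1, 1, 1]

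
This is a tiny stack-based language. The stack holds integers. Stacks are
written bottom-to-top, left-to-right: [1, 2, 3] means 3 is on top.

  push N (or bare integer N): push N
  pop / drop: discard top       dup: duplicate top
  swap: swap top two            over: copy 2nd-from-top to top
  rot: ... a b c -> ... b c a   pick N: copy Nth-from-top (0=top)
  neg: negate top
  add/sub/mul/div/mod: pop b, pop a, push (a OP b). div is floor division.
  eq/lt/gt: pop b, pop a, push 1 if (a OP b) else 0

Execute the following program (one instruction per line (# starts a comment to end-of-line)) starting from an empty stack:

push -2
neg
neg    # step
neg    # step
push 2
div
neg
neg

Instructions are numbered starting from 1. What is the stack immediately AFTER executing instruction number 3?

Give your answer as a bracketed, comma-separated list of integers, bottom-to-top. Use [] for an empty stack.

Step 1 ('push -2'): [-2]
Step 2 ('neg'): [2]
Step 3 ('neg'): [-2]

Answer: [-2]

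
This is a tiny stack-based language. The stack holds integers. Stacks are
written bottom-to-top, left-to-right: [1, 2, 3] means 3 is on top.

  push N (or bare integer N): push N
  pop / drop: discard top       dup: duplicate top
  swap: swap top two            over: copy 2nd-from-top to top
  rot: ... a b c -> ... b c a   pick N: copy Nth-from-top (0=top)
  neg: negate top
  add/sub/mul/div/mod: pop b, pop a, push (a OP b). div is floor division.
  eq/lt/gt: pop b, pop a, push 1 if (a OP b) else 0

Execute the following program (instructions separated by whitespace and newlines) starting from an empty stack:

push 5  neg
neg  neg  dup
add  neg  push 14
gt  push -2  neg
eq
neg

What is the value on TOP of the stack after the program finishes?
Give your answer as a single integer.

Answer: 0

Derivation:
After 'push 5': [5]
After 'neg': [-5]
After 'neg': [5]
After 'neg': [-5]
After 'dup': [-5, -5]
After 'add': [-10]
After 'neg': [10]
After 'push 14': [10, 14]
After 'gt': [0]
After 'push -2': [0, -2]
After 'neg': [0, 2]
After 'eq': [0]
After 'neg': [0]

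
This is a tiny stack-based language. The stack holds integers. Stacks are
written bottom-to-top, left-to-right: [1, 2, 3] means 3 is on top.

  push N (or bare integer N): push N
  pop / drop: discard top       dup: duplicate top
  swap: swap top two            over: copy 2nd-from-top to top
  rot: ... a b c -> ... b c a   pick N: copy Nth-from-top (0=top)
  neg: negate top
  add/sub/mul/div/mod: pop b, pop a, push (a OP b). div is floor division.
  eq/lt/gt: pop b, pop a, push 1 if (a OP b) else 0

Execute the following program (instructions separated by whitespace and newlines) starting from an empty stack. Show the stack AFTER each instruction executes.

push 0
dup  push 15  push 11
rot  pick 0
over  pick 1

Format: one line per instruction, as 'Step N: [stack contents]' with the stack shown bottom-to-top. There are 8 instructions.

Step 1: [0]
Step 2: [0, 0]
Step 3: [0, 0, 15]
Step 4: [0, 0, 15, 11]
Step 5: [0, 15, 11, 0]
Step 6: [0, 15, 11, 0, 0]
Step 7: [0, 15, 11, 0, 0, 0]
Step 8: [0, 15, 11, 0, 0, 0, 0]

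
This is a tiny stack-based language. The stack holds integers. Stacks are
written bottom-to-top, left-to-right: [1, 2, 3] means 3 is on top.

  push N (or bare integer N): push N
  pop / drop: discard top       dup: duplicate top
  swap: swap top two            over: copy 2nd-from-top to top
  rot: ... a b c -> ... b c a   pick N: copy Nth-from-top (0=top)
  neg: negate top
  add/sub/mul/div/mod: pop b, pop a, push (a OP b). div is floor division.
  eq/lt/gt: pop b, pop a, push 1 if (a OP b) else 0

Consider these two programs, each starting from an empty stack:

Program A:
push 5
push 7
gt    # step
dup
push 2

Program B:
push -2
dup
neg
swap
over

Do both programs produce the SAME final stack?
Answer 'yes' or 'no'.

Answer: no

Derivation:
Program A trace:
  After 'push 5': [5]
  After 'push 7': [5, 7]
  After 'gt': [0]
  After 'dup': [0, 0]
  After 'push 2': [0, 0, 2]
Program A final stack: [0, 0, 2]

Program B trace:
  After 'push -2': [-2]
  After 'dup': [-2, -2]
  After 'neg': [-2, 2]
  After 'swap': [2, -2]
  After 'over': [2, -2, 2]
Program B final stack: [2, -2, 2]
Same: no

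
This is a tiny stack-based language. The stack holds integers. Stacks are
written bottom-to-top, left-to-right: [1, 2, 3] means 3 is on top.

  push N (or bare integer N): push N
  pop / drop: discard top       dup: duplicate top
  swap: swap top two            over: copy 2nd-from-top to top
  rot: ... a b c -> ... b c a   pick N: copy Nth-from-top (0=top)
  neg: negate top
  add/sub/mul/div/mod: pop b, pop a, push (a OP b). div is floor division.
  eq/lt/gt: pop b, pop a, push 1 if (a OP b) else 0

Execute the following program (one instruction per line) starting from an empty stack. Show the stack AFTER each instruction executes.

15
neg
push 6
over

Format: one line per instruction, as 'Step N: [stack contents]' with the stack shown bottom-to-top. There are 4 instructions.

Step 1: [15]
Step 2: [-15]
Step 3: [-15, 6]
Step 4: [-15, 6, -15]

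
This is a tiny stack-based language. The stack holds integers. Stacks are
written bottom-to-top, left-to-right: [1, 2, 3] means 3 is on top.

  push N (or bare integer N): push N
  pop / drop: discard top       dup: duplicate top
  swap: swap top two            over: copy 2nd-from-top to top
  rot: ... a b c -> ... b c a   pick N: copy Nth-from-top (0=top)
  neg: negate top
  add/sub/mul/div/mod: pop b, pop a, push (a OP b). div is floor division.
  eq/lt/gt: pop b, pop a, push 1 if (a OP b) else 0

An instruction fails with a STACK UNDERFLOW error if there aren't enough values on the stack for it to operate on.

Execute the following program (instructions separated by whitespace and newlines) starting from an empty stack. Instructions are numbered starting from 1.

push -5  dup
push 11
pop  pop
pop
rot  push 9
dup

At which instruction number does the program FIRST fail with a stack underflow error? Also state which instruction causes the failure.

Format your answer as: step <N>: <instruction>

Answer: step 7: rot

Derivation:
Step 1 ('push -5'): stack = [-5], depth = 1
Step 2 ('dup'): stack = [-5, -5], depth = 2
Step 3 ('push 11'): stack = [-5, -5, 11], depth = 3
Step 4 ('pop'): stack = [-5, -5], depth = 2
Step 5 ('pop'): stack = [-5], depth = 1
Step 6 ('pop'): stack = [], depth = 0
Step 7 ('rot'): needs 3 value(s) but depth is 0 — STACK UNDERFLOW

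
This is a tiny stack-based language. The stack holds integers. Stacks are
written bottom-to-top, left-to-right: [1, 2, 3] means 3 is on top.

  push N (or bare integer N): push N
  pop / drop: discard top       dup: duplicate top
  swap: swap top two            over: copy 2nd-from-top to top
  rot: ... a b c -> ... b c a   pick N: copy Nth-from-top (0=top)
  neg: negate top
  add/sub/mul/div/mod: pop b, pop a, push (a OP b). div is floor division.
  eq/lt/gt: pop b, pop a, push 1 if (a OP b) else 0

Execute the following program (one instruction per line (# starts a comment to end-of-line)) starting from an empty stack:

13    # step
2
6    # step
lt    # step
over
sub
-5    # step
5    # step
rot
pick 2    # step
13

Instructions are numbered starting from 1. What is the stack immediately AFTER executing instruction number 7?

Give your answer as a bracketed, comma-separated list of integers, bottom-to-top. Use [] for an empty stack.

Answer: [13, -12, -5]

Derivation:
Step 1 ('13'): [13]
Step 2 ('2'): [13, 2]
Step 3 ('6'): [13, 2, 6]
Step 4 ('lt'): [13, 1]
Step 5 ('over'): [13, 1, 13]
Step 6 ('sub'): [13, -12]
Step 7 ('-5'): [13, -12, -5]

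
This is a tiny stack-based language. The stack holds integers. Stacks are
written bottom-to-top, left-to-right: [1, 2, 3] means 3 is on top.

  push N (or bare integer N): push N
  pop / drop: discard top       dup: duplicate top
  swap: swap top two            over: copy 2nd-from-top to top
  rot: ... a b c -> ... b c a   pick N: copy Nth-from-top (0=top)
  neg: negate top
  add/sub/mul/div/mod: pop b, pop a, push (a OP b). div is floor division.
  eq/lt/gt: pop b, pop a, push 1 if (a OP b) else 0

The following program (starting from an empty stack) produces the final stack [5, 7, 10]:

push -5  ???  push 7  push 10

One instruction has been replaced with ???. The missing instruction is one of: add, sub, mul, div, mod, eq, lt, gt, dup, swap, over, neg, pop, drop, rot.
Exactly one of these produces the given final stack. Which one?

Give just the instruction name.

Answer: neg

Derivation:
Stack before ???: [-5]
Stack after ???:  [5]
The instruction that transforms [-5] -> [5] is: neg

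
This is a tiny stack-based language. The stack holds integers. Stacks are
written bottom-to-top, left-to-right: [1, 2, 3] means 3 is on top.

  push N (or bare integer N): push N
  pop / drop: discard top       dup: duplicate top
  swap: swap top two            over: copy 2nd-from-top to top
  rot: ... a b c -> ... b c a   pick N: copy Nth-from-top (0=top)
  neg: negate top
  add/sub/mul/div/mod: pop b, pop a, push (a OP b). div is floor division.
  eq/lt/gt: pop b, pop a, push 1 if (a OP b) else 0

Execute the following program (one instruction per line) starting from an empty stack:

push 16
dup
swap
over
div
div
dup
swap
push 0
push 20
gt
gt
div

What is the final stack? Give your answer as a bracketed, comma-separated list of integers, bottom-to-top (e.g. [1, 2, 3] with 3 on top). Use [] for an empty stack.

Answer: [16]

Derivation:
After 'push 16': [16]
After 'dup': [16, 16]
After 'swap': [16, 16]
After 'over': [16, 16, 16]
After 'div': [16, 1]
After 'div': [16]
After 'dup': [16, 16]
After 'swap': [16, 16]
After 'push 0': [16, 16, 0]
After 'push 20': [16, 16, 0, 20]
After 'gt': [16, 16, 0]
After 'gt': [16, 1]
After 'div': [16]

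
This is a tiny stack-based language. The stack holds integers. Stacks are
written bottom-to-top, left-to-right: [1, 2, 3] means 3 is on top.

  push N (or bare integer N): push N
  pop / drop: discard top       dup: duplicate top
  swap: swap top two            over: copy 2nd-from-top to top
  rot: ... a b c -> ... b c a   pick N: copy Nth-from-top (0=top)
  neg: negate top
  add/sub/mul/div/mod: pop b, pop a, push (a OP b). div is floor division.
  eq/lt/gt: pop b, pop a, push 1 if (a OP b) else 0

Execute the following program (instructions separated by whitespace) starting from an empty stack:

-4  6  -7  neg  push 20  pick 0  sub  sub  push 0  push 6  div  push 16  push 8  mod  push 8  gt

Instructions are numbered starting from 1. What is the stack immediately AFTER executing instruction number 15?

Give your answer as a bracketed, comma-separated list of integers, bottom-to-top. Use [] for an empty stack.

Step 1 ('-4'): [-4]
Step 2 ('6'): [-4, 6]
Step 3 ('-7'): [-4, 6, -7]
Step 4 ('neg'): [-4, 6, 7]
Step 5 ('push 20'): [-4, 6, 7, 20]
Step 6 ('pick 0'): [-4, 6, 7, 20, 20]
Step 7 ('sub'): [-4, 6, 7, 0]
Step 8 ('sub'): [-4, 6, 7]
Step 9 ('push 0'): [-4, 6, 7, 0]
Step 10 ('push 6'): [-4, 6, 7, 0, 6]
Step 11 ('div'): [-4, 6, 7, 0]
Step 12 ('push 16'): [-4, 6, 7, 0, 16]
Step 13 ('push 8'): [-4, 6, 7, 0, 16, 8]
Step 14 ('mod'): [-4, 6, 7, 0, 0]
Step 15 ('push 8'): [-4, 6, 7, 0, 0, 8]

Answer: [-4, 6, 7, 0, 0, 8]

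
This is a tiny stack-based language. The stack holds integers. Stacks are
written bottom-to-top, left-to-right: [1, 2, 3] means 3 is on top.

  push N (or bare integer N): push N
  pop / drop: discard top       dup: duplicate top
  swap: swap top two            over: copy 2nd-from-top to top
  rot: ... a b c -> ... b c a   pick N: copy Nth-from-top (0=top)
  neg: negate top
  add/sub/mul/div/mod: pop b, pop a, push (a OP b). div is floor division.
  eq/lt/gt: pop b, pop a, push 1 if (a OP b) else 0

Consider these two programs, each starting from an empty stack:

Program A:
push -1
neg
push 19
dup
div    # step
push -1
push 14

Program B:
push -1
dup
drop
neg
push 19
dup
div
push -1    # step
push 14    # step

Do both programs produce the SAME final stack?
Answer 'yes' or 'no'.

Answer: yes

Derivation:
Program A trace:
  After 'push -1': [-1]
  After 'neg': [1]
  After 'push 19': [1, 19]
  After 'dup': [1, 19, 19]
  After 'div': [1, 1]
  After 'push -1': [1, 1, -1]
  After 'push 14': [1, 1, -1, 14]
Program A final stack: [1, 1, -1, 14]

Program B trace:
  After 'push -1': [-1]
  After 'dup': [-1, -1]
  After 'drop': [-1]
  After 'neg': [1]
  After 'push 19': [1, 19]
  After 'dup': [1, 19, 19]
  After 'div': [1, 1]
  After 'push -1': [1, 1, -1]
  After 'push 14': [1, 1, -1, 14]
Program B final stack: [1, 1, -1, 14]
Same: yes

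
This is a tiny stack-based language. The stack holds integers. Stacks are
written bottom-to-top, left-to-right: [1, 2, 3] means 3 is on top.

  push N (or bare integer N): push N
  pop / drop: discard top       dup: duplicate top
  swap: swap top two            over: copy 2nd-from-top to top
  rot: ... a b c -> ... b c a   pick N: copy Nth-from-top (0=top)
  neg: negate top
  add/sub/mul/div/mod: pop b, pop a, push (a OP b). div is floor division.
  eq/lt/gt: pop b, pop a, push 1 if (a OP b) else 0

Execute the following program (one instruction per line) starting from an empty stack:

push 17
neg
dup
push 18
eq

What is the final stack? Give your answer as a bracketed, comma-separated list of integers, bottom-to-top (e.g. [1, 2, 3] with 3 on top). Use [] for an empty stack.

After 'push 17': [17]
After 'neg': [-17]
After 'dup': [-17, -17]
After 'push 18': [-17, -17, 18]
After 'eq': [-17, 0]

Answer: [-17, 0]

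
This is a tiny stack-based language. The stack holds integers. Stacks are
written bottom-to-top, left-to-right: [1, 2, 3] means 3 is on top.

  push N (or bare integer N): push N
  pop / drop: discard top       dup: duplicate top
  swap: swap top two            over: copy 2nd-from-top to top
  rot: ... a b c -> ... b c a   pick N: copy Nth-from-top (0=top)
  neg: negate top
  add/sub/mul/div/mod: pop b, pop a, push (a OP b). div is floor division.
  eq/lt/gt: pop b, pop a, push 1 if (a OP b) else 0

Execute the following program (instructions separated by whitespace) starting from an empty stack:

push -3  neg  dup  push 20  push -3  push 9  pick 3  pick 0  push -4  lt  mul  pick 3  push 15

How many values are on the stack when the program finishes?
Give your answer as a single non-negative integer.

After 'push -3': stack = [-3] (depth 1)
After 'neg': stack = [3] (depth 1)
After 'dup': stack = [3, 3] (depth 2)
After 'push 20': stack = [3, 3, 20] (depth 3)
After 'push -3': stack = [3, 3, 20, -3] (depth 4)
After 'push 9': stack = [3, 3, 20, -3, 9] (depth 5)
After 'pick 3': stack = [3, 3, 20, -3, 9, 3] (depth 6)
After 'pick 0': stack = [3, 3, 20, -3, 9, 3, 3] (depth 7)
After 'push -4': stack = [3, 3, 20, -3, 9, 3, 3, -4] (depth 8)
After 'lt': stack = [3, 3, 20, -3, 9, 3, 0] (depth 7)
After 'mul': stack = [3, 3, 20, -3, 9, 0] (depth 6)
After 'pick 3': stack = [3, 3, 20, -3, 9, 0, 20] (depth 7)
After 'push 15': stack = [3, 3, 20, -3, 9, 0, 20, 15] (depth 8)

Answer: 8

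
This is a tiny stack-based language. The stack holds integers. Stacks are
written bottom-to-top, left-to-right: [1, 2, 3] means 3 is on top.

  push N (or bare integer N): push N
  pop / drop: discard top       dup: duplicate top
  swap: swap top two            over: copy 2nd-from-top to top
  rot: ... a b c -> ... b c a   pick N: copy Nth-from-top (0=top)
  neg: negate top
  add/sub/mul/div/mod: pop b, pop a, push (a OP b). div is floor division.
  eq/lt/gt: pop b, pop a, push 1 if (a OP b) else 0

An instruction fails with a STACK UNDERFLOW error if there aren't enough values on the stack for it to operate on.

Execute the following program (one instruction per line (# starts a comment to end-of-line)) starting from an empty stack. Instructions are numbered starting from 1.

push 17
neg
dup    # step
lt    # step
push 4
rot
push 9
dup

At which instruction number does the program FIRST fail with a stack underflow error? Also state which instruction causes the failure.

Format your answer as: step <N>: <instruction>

Step 1 ('push 17'): stack = [17], depth = 1
Step 2 ('neg'): stack = [-17], depth = 1
Step 3 ('dup'): stack = [-17, -17], depth = 2
Step 4 ('lt'): stack = [0], depth = 1
Step 5 ('push 4'): stack = [0, 4], depth = 2
Step 6 ('rot'): needs 3 value(s) but depth is 2 — STACK UNDERFLOW

Answer: step 6: rot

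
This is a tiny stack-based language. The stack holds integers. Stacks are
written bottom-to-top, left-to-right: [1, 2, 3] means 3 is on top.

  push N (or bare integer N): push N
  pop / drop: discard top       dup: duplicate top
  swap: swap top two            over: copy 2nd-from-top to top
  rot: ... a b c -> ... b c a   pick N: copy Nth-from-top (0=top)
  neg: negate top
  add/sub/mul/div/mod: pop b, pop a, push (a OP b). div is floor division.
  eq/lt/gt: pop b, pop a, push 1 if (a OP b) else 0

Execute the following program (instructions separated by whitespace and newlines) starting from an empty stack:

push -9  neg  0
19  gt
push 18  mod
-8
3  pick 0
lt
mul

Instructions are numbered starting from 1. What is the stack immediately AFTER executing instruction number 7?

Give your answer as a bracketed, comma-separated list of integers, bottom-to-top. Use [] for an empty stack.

Answer: [9, 0]

Derivation:
Step 1 ('push -9'): [-9]
Step 2 ('neg'): [9]
Step 3 ('0'): [9, 0]
Step 4 ('19'): [9, 0, 19]
Step 5 ('gt'): [9, 0]
Step 6 ('push 18'): [9, 0, 18]
Step 7 ('mod'): [9, 0]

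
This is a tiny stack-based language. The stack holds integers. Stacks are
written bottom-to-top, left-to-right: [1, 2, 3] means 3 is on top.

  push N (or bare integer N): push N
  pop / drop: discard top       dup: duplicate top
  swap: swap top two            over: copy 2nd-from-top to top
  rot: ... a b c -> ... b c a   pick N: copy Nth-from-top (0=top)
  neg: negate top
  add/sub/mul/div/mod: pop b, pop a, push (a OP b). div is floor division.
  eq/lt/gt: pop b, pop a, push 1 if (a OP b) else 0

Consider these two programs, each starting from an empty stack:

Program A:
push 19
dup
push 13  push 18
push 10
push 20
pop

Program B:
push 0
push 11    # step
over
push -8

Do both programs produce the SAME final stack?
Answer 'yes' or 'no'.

Program A trace:
  After 'push 19': [19]
  After 'dup': [19, 19]
  After 'push 13': [19, 19, 13]
  After 'push 18': [19, 19, 13, 18]
  After 'push 10': [19, 19, 13, 18, 10]
  After 'push 20': [19, 19, 13, 18, 10, 20]
  After 'pop': [19, 19, 13, 18, 10]
Program A final stack: [19, 19, 13, 18, 10]

Program B trace:
  After 'push 0': [0]
  After 'push 11': [0, 11]
  After 'over': [0, 11, 0]
  After 'push -8': [0, 11, 0, -8]
Program B final stack: [0, 11, 0, -8]
Same: no

Answer: no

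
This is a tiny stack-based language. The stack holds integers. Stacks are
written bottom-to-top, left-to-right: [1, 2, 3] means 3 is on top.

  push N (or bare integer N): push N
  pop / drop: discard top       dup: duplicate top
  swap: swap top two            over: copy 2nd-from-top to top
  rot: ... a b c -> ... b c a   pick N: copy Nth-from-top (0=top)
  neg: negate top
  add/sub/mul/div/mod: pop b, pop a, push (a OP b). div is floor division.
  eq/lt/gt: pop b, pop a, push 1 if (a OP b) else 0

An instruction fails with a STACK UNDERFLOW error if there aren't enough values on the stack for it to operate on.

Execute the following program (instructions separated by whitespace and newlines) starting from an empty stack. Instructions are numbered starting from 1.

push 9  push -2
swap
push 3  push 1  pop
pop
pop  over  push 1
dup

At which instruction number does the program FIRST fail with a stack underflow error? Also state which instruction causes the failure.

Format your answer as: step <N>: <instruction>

Answer: step 9: over

Derivation:
Step 1 ('push 9'): stack = [9], depth = 1
Step 2 ('push -2'): stack = [9, -2], depth = 2
Step 3 ('swap'): stack = [-2, 9], depth = 2
Step 4 ('push 3'): stack = [-2, 9, 3], depth = 3
Step 5 ('push 1'): stack = [-2, 9, 3, 1], depth = 4
Step 6 ('pop'): stack = [-2, 9, 3], depth = 3
Step 7 ('pop'): stack = [-2, 9], depth = 2
Step 8 ('pop'): stack = [-2], depth = 1
Step 9 ('over'): needs 2 value(s) but depth is 1 — STACK UNDERFLOW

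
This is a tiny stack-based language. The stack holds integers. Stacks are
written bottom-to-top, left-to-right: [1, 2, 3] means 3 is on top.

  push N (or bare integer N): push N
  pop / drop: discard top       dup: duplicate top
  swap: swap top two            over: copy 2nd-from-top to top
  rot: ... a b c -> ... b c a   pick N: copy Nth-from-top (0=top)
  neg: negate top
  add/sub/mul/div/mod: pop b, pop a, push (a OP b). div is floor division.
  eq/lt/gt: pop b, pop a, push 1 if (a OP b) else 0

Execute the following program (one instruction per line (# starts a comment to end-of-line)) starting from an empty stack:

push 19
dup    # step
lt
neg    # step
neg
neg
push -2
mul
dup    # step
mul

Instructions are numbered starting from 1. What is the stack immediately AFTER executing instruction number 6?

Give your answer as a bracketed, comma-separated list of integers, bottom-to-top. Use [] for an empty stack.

Step 1 ('push 19'): [19]
Step 2 ('dup'): [19, 19]
Step 3 ('lt'): [0]
Step 4 ('neg'): [0]
Step 5 ('neg'): [0]
Step 6 ('neg'): [0]

Answer: [0]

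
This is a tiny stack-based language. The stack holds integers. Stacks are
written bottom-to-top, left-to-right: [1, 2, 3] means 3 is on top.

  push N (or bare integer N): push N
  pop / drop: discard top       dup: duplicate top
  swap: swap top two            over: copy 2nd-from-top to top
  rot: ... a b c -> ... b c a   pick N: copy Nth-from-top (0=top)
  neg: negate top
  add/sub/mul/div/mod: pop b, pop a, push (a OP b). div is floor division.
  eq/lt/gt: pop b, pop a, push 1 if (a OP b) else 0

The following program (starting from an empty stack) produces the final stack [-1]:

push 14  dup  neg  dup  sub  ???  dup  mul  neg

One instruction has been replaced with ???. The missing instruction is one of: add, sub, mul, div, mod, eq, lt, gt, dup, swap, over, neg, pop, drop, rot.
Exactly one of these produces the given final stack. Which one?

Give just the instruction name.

Stack before ???: [14, 0]
Stack after ???:  [1]
The instruction that transforms [14, 0] -> [1] is: gt

Answer: gt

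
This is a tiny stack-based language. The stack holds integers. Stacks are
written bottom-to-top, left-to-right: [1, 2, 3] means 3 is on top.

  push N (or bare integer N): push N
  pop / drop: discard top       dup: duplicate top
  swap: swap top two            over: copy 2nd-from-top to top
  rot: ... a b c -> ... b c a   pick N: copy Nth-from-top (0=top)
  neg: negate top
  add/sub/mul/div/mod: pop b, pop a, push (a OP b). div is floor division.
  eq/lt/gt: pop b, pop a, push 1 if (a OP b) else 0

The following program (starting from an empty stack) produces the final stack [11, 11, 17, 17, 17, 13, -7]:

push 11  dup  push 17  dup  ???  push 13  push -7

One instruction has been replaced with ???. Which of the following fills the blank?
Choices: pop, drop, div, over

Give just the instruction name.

Stack before ???: [11, 11, 17, 17]
Stack after ???:  [11, 11, 17, 17, 17]
Checking each choice:
  pop: produces [11, 11, 17, 13, -7]
  drop: produces [11, 11, 17, 13, -7]
  div: produces [11, 11, 1, 13, -7]
  over: MATCH


Answer: over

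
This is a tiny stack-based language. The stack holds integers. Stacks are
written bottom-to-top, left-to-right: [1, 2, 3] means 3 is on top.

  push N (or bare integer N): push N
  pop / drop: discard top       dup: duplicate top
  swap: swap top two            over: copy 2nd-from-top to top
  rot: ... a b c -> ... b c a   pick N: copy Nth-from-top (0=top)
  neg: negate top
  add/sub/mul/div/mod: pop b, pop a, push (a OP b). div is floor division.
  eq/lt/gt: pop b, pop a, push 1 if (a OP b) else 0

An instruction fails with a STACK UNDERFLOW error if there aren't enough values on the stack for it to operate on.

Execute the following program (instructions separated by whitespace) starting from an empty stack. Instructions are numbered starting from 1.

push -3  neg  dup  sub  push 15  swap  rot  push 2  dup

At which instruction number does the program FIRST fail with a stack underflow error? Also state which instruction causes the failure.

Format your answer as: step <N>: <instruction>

Step 1 ('push -3'): stack = [-3], depth = 1
Step 2 ('neg'): stack = [3], depth = 1
Step 3 ('dup'): stack = [3, 3], depth = 2
Step 4 ('sub'): stack = [0], depth = 1
Step 5 ('push 15'): stack = [0, 15], depth = 2
Step 6 ('swap'): stack = [15, 0], depth = 2
Step 7 ('rot'): needs 3 value(s) but depth is 2 — STACK UNDERFLOW

Answer: step 7: rot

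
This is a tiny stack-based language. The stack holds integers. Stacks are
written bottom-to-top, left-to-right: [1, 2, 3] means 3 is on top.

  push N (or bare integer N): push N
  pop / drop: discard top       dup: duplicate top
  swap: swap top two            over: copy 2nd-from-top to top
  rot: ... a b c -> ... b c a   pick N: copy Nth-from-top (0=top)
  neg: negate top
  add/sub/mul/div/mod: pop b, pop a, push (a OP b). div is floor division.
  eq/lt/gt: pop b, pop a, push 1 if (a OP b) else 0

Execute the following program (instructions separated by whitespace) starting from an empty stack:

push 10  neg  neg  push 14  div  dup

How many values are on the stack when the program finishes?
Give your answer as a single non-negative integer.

Answer: 2

Derivation:
After 'push 10': stack = [10] (depth 1)
After 'neg': stack = [-10] (depth 1)
After 'neg': stack = [10] (depth 1)
After 'push 14': stack = [10, 14] (depth 2)
After 'div': stack = [0] (depth 1)
After 'dup': stack = [0, 0] (depth 2)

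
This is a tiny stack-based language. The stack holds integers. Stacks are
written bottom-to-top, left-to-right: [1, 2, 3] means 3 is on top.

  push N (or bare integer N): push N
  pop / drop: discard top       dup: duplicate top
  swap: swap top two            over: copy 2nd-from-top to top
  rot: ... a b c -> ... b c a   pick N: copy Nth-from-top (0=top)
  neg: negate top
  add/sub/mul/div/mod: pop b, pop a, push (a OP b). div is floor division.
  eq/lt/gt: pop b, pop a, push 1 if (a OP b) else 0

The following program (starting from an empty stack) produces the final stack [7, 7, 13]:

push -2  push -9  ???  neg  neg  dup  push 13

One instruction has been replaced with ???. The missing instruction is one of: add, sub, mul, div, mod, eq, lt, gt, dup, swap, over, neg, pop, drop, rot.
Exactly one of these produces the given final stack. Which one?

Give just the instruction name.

Answer: sub

Derivation:
Stack before ???: [-2, -9]
Stack after ???:  [7]
The instruction that transforms [-2, -9] -> [7] is: sub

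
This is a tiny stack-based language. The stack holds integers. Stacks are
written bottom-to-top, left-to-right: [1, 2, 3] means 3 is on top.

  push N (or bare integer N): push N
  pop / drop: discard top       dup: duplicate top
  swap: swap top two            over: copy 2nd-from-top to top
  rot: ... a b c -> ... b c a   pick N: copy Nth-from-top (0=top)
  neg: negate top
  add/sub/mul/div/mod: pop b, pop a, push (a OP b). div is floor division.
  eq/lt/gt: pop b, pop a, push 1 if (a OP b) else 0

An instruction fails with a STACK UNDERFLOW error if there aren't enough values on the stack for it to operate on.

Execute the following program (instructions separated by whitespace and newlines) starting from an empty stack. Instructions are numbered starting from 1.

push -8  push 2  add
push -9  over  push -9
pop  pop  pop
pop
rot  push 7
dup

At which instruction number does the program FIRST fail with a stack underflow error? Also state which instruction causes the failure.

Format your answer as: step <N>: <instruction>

Step 1 ('push -8'): stack = [-8], depth = 1
Step 2 ('push 2'): stack = [-8, 2], depth = 2
Step 3 ('add'): stack = [-6], depth = 1
Step 4 ('push -9'): stack = [-6, -9], depth = 2
Step 5 ('over'): stack = [-6, -9, -6], depth = 3
Step 6 ('push -9'): stack = [-6, -9, -6, -9], depth = 4
Step 7 ('pop'): stack = [-6, -9, -6], depth = 3
Step 8 ('pop'): stack = [-6, -9], depth = 2
Step 9 ('pop'): stack = [-6], depth = 1
Step 10 ('pop'): stack = [], depth = 0
Step 11 ('rot'): needs 3 value(s) but depth is 0 — STACK UNDERFLOW

Answer: step 11: rot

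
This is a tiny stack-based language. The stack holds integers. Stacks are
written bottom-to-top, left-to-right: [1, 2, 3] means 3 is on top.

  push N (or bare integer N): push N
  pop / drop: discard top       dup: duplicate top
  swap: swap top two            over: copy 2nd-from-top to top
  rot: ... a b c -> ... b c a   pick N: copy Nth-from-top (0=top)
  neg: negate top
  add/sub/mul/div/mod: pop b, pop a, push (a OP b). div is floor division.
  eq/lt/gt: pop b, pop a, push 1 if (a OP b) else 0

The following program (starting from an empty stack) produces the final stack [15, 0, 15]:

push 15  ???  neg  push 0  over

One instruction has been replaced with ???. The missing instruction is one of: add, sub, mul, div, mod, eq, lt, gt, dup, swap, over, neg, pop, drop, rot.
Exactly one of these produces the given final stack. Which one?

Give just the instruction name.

Stack before ???: [15]
Stack after ???:  [-15]
The instruction that transforms [15] -> [-15] is: neg

Answer: neg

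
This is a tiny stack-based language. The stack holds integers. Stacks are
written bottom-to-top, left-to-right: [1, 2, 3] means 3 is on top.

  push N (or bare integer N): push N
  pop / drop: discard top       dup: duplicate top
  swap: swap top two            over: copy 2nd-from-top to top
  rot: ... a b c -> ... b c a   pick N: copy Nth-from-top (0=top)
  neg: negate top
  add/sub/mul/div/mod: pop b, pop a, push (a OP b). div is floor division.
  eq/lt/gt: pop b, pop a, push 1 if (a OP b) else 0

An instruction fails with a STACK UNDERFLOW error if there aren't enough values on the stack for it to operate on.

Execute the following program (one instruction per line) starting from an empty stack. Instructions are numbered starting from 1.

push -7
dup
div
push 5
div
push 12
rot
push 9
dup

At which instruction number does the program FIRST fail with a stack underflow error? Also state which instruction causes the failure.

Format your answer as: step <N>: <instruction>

Step 1 ('push -7'): stack = [-7], depth = 1
Step 2 ('dup'): stack = [-7, -7], depth = 2
Step 3 ('div'): stack = [1], depth = 1
Step 4 ('push 5'): stack = [1, 5], depth = 2
Step 5 ('div'): stack = [0], depth = 1
Step 6 ('push 12'): stack = [0, 12], depth = 2
Step 7 ('rot'): needs 3 value(s) but depth is 2 — STACK UNDERFLOW

Answer: step 7: rot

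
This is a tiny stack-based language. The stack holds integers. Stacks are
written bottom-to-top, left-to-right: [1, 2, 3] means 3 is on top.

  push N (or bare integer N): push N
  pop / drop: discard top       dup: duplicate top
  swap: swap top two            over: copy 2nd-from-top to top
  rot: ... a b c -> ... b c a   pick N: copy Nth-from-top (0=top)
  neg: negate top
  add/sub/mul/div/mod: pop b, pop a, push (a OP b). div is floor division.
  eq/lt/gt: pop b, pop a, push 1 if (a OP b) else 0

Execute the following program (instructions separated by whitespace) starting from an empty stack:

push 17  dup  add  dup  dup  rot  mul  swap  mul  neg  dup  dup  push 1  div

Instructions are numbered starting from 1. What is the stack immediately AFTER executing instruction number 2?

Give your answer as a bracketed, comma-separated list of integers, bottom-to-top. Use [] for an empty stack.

Step 1 ('push 17'): [17]
Step 2 ('dup'): [17, 17]

Answer: [17, 17]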